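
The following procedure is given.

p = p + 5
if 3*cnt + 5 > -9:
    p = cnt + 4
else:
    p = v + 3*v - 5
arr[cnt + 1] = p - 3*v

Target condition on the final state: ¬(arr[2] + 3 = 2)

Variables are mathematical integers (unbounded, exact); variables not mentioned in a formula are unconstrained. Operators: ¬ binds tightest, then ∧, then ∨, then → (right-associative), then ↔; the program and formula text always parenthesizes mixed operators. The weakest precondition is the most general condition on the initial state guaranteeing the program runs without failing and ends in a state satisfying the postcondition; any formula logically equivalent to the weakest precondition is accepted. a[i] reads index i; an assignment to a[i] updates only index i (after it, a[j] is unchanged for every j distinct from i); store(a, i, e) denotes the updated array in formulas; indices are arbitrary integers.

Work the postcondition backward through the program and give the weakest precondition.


Working backward. After the program, the postcondition ¬(arr[2] + 3 = 2) must hold; in canonical form it is ¬(arr[2] = -1).
Before arr[cnt + 1] := p - 3*v: ¬(store(arr, cnt + 1, p - 3*v)[2] = -1)
Then branch requires ¬(store(arr, cnt + 1, cnt - 3*v + 4)[2] = -1); else branch requires ¬(store(arr, cnt + 1, v - 5)[2] = -1).
Before the if: (3*cnt > -14 → (¬(store(arr, cnt + 1, cnt - 3*v + 4)[2] = -1))) ∧ ((¬(3*cnt > -14)) → (¬(store(arr, cnt + 1, v - 5)[2] = -1)))
Before p := p + 5: (3*cnt > -14 → (¬(store(arr, cnt + 1, cnt - 3*v + 4)[2] = -1))) ∧ ((¬(3*cnt > -14)) → (¬(store(arr, cnt + 1, v - 5)[2] = -1)))
Answer: WP = (3*cnt > -14 → (¬(store(arr, cnt + 1, cnt - 3*v + 4)[2] = -1))) ∧ ((¬(3*cnt > -14)) → (¬(store(arr, cnt + 1, v - 5)[2] = -1)))


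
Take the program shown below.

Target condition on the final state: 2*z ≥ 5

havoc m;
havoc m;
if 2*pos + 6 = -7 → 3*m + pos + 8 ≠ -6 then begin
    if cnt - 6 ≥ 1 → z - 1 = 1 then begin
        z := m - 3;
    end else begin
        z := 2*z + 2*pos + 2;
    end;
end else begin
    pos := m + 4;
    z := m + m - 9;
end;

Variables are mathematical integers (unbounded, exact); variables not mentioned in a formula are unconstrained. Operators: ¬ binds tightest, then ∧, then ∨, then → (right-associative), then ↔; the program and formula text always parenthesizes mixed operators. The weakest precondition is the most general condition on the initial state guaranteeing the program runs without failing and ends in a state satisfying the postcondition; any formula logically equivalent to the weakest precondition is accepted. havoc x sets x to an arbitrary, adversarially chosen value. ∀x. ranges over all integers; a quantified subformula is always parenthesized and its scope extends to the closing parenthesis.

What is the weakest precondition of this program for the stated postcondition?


Working backward. After the program, 2*z ≥ 5 must hold.
Then branch requires ((cnt ≥ 7 → z = 2) → 2*m ≥ 11) ∧ ((¬(cnt ≥ 7 → z = 2)) → 4*pos + 4*z ≥ 1); else branch requires 4*m ≥ 23.
Before the if: ((2*pos = -13 → 3*m + pos ≠ -14) → (((cnt ≥ 7 → z = 2) → 2*m ≥ 11) ∧ ((¬(cnt ≥ 7 → z = 2)) → 4*pos + 4*z ≥ 1))) ∧ ((¬(2*pos = -13 → 3*m + pos ≠ -14)) → 4*m ≥ 23)
Before havoc m: ∀m_1. (((2*pos = -13 → 3*m_1 + pos ≠ -14) → (((cnt ≥ 7 → z = 2) → 2*m_1 ≥ 11) ∧ ((¬(cnt ≥ 7 → z = 2)) → 4*pos + 4*z ≥ 1))) ∧ ((¬(2*pos = -13 → 3*m_1 + pos ≠ -14)) → 4*m_1 ≥ 23))
Before havoc m: ∀m_1. (((2*pos = -13 → 3*m_1 + pos ≠ -14) → (((cnt ≥ 7 → z = 2) → 2*m_1 ≥ 11) ∧ ((¬(cnt ≥ 7 → z = 2)) → 4*pos + 4*z ≥ 1))) ∧ ((¬(2*pos = -13 → 3*m_1 + pos ≠ -14)) → 4*m_1 ≥ 23))
Answer: WP = ∀m_1. (((2*pos = -13 → 3*m_1 + pos ≠ -14) → (((cnt ≥ 7 → z = 2) → 2*m_1 ≥ 11) ∧ ((¬(cnt ≥ 7 → z = 2)) → 4*pos + 4*z ≥ 1))) ∧ ((¬(2*pos = -13 → 3*m_1 + pos ≠ -14)) → 4*m_1 ≥ 23))


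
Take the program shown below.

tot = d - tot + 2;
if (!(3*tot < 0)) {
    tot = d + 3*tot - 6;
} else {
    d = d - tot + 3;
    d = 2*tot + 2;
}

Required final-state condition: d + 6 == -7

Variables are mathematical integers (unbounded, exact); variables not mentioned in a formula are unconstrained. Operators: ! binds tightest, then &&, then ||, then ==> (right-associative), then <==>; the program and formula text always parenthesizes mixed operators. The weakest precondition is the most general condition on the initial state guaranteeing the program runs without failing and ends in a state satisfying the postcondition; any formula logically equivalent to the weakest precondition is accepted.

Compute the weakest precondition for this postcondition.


Working backward. After the program, the postcondition d + 6 == -7 must hold; in canonical form it is d == -13.
Then branch requires d == -13; else branch requires 2*tot == -15.
Before the if: ((!(3*tot < 0)) ==> d == -13) && (3*tot < 0 ==> 2*tot == -15)
Before tot := d - tot + 2: ((!(3*d < 3*tot - 6)) ==> d == -13) && (3*d < 3*tot - 6 ==> 2*d == 2*tot - 19)
Answer: WP = ((!(3*d < 3*tot - 6)) ==> d == -13) && (3*d < 3*tot - 6 ==> 2*d == 2*tot - 19)


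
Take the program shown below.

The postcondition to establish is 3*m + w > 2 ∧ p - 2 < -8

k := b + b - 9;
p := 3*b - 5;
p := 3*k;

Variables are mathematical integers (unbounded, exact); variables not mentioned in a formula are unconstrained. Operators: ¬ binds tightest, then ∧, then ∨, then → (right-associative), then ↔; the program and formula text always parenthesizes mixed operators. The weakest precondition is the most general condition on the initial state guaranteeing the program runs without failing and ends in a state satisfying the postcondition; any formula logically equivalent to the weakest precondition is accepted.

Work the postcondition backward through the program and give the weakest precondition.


Working backward. After the program, the postcondition 3*m + w > 2 ∧ p - 2 < -8 must hold; in canonical form it is 3*m + w > 2 ∧ p < -6.
Before p := 3*k: 3*m + w > 2 ∧ 3*k < -6
Before p := 3*b - 5: 3*m + w > 2 ∧ 3*k < -6
Before k := b + b - 9: 3*m + w > 2 ∧ 6*b < 21
Answer: WP = 3*m + w > 2 ∧ 6*b < 21


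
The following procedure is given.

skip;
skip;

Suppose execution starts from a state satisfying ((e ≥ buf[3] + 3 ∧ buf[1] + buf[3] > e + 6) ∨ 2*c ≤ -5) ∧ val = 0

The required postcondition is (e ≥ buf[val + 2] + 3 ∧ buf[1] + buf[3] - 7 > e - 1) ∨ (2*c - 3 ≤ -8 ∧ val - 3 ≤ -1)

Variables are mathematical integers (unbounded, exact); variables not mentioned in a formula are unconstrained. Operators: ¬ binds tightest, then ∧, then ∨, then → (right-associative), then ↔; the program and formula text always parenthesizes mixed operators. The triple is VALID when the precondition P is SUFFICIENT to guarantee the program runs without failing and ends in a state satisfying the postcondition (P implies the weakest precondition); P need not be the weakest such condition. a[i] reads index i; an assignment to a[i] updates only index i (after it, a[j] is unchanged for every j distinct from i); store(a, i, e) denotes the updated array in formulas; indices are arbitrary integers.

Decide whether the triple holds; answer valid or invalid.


Working backward. After the program, the postcondition (e ≥ buf[val + 2] + 3 ∧ buf[1] + buf[3] - 7 > e - 1) ∨ (2*c - 3 ≤ -8 ∧ val - 3 ≤ -1) must hold; in canonical form it is (e ≥ buf[val + 2] + 3 ∧ buf[1] + buf[3] > e + 6) ∨ (2*c ≤ -5 ∧ val ≤ 2).
Before skip: (e ≥ buf[val + 2] + 3 ∧ buf[1] + buf[3] > e + 6) ∨ (2*c ≤ -5 ∧ val ≤ 2)
Before skip: (e ≥ buf[val + 2] + 3 ∧ buf[1] + buf[3] > e + 6) ∨ (2*c ≤ -5 ∧ val ≤ 2)
The weakest precondition is (e ≥ buf[val + 2] + 3 ∧ buf[1] + buf[3] > e + 6) ∨ (2*c ≤ -5 ∧ val ≤ 2).
Check whether ((e ≥ buf[3] + 3 ∧ buf[1] + buf[3] > e + 6) ∨ 2*c ≤ -5) ∧ val = 0 implies it.
Countermodel: at the initial state buf = {[1] = 10, [2] = 0, [3] = -3, elsewhere 10}, c = -2, e = 0, val = 0, the precondition holds but the weakest precondition fails.
Answer: invalid


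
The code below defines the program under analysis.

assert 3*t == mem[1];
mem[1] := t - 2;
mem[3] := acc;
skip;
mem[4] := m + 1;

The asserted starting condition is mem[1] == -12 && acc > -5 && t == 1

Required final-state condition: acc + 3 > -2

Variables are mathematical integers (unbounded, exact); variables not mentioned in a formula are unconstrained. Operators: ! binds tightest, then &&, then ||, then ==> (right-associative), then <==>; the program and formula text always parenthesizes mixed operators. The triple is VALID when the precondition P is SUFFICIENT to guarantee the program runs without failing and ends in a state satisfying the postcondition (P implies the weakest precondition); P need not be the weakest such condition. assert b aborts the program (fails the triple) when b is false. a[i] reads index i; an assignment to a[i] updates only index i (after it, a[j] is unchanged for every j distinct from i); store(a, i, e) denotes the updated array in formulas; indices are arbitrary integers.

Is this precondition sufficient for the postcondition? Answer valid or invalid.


Working backward. After the program, the postcondition acc + 3 > -2 must hold; in canonical form it is acc > -5.
Before mem[4] := m + 1: acc > -5
Before skip: acc > -5
Before mem[3] := acc: acc > -5
Before mem[1] := t - 2: acc > -5
Before assert 3*t == mem[1]: 3*t == mem[1] && acc > -5
The weakest precondition is 3*t == mem[1] && acc > -5.
Check whether mem[1] == -12 && acc > -5 && t == 1 implies it.
Countermodel: at the initial state acc = -4, mem = {[1] = -12, elsewhere -12}, t = 1, the precondition holds but the weakest precondition fails.
Answer: invalid


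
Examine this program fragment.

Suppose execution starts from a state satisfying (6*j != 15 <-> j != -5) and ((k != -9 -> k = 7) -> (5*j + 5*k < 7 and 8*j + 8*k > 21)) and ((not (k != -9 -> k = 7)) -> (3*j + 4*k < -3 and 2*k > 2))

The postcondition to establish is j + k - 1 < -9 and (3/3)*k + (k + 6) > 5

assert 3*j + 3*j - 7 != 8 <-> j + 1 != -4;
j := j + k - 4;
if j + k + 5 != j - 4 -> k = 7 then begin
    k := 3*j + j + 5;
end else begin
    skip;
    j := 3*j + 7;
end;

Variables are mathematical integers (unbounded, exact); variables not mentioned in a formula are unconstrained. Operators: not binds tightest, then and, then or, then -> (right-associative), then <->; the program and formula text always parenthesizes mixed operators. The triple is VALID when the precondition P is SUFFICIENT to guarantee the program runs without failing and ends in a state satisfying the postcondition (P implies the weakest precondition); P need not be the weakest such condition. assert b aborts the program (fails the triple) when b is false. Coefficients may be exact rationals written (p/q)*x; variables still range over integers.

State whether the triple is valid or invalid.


Working backward. After the program, the postcondition j + k - 1 < -9 and (3/3)*k + (k + 6) > 5 must hold; in canonical form it is j + k < -8 and 2*k > -1.
Then branch requires 5*j < -13 and 8*j > -11; else branch requires 3*j + k < -15 and 2*k > -1.
Before the if: ((k != -9 -> k = 7) -> (5*j < -13 and 8*j > -11)) and ((not (k != -9 -> k = 7)) -> (3*j + k < -15 and 2*k > -1))
Before j := j + k - 4: ((k != -9 -> k = 7) -> (5*j + 5*k < 7 and 8*j + 8*k > 21)) and ((not (k != -9 -> k = 7)) -> (3*j + 4*k < -3 and 2*k > -1))
Before assert 3*j + 3*j - 7 != 8 <-> j + 1 != -4: (6*j != 15 <-> j != -5) and ((k != -9 -> k = 7) -> (5*j + 5*k < 7 and 8*j + 8*k > 21)) and ((not (k != -9 -> k = 7)) -> (3*j + 4*k < -3 and 2*k > -1))
The weakest precondition is (6*j != 15 <-> j != -5) and ((k != -9 -> k = 7) -> (5*j + 5*k < 7 and 8*j + 8*k > 21)) and ((not (k != -9 -> k = 7)) -> (3*j + 4*k < -3 and 2*k > -1)).
Check whether (6*j != 15 <-> j != -5) and ((k != -9 -> k = 7) -> (5*j + 5*k < 7 and 8*j + 8*k > 21)) and ((not (k != -9 -> k = 7)) -> (3*j + 4*k < -3 and 2*k > 2)) implies it.
Every state satisfying the precondition satisfies the weakest precondition: the implication holds.
Answer: valid


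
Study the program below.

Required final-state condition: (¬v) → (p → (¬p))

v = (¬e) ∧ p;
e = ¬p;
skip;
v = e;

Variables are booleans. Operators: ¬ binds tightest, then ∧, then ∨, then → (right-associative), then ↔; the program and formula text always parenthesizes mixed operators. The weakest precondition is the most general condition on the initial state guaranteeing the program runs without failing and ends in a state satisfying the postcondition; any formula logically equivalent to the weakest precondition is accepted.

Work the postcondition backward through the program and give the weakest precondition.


Working backward. After the program, (¬v) → (p → (¬p)) must hold.
Before v := e: (¬e) → (p → (¬p))
Before skip: (¬e) → (p → (¬p))
Before e := ¬p: p → (p → (¬p))
Before v := (¬e) ∧ p: p → (p → (¬p))
Answer: WP = p → (p → (¬p))


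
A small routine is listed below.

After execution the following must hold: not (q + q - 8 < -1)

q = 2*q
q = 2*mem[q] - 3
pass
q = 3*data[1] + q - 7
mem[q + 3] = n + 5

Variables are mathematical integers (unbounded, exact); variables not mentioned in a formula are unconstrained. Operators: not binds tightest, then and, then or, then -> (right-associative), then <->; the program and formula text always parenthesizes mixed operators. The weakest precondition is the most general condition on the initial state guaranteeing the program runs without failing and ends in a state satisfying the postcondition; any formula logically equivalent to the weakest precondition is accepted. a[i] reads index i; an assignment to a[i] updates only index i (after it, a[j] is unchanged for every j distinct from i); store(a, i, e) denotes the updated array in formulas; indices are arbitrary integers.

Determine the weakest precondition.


Working backward. After the program, the postcondition not (q + q - 8 < -1) must hold; in canonical form it is not (2*q < 7).
Before mem[q + 3] := n + 5: not (2*q < 7)
Before q := 3*data[1] + q - 7: not (6*data[1] + 2*q < 21)
Before skip: not (6*data[1] + 2*q < 21)
Before q := 2*mem[q] - 3: not (6*data[1] + 4*mem[q] < 27)
Before q := 2*q: not (6*data[1] + 4*mem[2*q] < 27)
Answer: WP = not (6*data[1] + 4*mem[2*q] < 27)


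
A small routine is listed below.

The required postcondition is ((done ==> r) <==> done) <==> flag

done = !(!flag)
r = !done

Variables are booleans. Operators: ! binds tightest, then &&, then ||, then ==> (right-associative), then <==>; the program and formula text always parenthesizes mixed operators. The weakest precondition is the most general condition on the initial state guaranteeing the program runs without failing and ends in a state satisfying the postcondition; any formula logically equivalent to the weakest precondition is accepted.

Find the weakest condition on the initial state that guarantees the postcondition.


Working backward. After the program, ((done ==> r) <==> done) <==> flag must hold.
Before r := !done: ((done ==> (!done)) <==> done) <==> flag
Before done := !(!flag): ((flag ==> (!flag)) <==> flag) <==> flag
Answer: WP = ((flag ==> (!flag)) <==> flag) <==> flag


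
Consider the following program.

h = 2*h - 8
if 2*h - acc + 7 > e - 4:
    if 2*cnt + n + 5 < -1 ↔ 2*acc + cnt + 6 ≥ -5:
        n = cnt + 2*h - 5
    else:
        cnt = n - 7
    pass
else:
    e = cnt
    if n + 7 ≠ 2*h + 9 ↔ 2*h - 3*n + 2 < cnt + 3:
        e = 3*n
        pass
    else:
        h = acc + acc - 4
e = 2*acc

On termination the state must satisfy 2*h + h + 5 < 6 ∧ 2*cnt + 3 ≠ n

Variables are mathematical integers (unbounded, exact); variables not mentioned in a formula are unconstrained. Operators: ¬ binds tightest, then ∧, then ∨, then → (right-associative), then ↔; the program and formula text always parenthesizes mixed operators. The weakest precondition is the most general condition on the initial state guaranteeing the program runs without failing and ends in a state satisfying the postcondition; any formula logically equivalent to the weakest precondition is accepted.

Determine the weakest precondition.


Working backward. After the program, the postcondition 2*h + h + 5 < 6 ∧ 2*cnt + 3 ≠ n must hold; in canonical form it is 3*h < 1 ∧ 2*cnt ≠ n - 3.
Before e := 2*acc: 3*h < 1 ∧ 2*cnt ≠ n - 3
Then branch requires ((2*cnt + n < -6 ↔ 2*acc + cnt ≥ -11) → (3*h < 1 ∧ cnt ≠ 2*h - 8)) ∧ ((¬(2*cnt + n < -6 ↔ 2*acc + cnt ≥ -11)) → (3*h < 1 ∧ n ≠ 11)); else branch requires ((n ≠ 2*h + 2 ↔ 2*h < cnt + 3*n + 1) → (3*h < 1 ∧ 2*cnt ≠ n - 3)) ∧ ((¬(n ≠ 2*h + 2 ↔ 2*h < cnt + 3*n + 1)) → (6*acc < 13 ∧ 2*cnt ≠ n - 3)).
Before the if: (2*h > acc + e - 11 → (((2*cnt + n < -6 ↔ 2*acc + cnt ≥ -11) → (3*h < 1 ∧ cnt ≠ 2*h - 8)) ∧ ((¬(2*cnt + n < -6 ↔ 2*acc + cnt ≥ -11)) → (3*h < 1 ∧ n ≠ 11)))) ∧ ((¬(2*h > acc + e - 11)) → (((n ≠ 2*h + 2 ↔ 2*h < cnt + 3*n + 1) → (3*h < 1 ∧ 2*cnt ≠ n - 3)) ∧ ((¬(n ≠ 2*h + 2 ↔ 2*h < cnt + 3*n + 1)) → (6*acc < 13 ∧ 2*cnt ≠ n - 3))))
Before h := 2*h - 8: (4*h > acc + e + 5 → (((2*cnt + n < -6 ↔ 2*acc + cnt ≥ -11) → (6*h < 25 ∧ cnt ≠ 4*h - 24)) ∧ ((¬(2*cnt + n < -6 ↔ 2*acc + cnt ≥ -11)) → (6*h < 25 ∧ n ≠ 11)))) ∧ ((¬(4*h > acc + e + 5)) → (((n ≠ 4*h - 14 ↔ 4*h < cnt + 3*n + 17) → (6*h < 25 ∧ 2*cnt ≠ n - 3)) ∧ ((¬(n ≠ 4*h - 14 ↔ 4*h < cnt + 3*n + 17)) → (6*acc < 13 ∧ 2*cnt ≠ n - 3))))
Answer: WP = (4*h > acc + e + 5 → (((2*cnt + n < -6 ↔ 2*acc + cnt ≥ -11) → (6*h < 25 ∧ cnt ≠ 4*h - 24)) ∧ ((¬(2*cnt + n < -6 ↔ 2*acc + cnt ≥ -11)) → (6*h < 25 ∧ n ≠ 11)))) ∧ ((¬(4*h > acc + e + 5)) → (((n ≠ 4*h - 14 ↔ 4*h < cnt + 3*n + 17) → (6*h < 25 ∧ 2*cnt ≠ n - 3)) ∧ ((¬(n ≠ 4*h - 14 ↔ 4*h < cnt + 3*n + 17)) → (6*acc < 13 ∧ 2*cnt ≠ n - 3))))


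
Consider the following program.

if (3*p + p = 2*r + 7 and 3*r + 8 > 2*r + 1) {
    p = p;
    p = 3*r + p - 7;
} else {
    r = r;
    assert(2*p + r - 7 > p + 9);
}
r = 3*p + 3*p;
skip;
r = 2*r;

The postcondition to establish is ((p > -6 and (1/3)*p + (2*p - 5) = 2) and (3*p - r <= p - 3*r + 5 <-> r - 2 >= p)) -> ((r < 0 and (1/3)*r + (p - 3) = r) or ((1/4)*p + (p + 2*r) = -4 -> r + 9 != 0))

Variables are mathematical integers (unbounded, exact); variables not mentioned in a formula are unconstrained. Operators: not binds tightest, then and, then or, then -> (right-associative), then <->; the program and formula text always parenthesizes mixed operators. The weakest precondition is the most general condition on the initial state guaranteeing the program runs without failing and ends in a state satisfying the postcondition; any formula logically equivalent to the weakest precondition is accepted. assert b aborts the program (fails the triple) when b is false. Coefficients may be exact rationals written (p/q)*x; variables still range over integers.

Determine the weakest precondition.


Working backward. After the program, the postcondition ((p > -6 and (1/3)*p + (2*p - 5) = 2) and (3*p - r <= p - 3*r + 5 <-> r - 2 >= p)) -> ((r < 0 and (1/3)*r + (p - 3) = r) or ((1/4)*p + (p + 2*r) = -4 -> r + 9 != 0)) must hold; in canonical form it is (p > -6 and (7/3)*p = 7 and (2*p + 2*r <= 5 <-> r >= p + 2)) -> ((r < 0 and p = (2/3)*r + 3) or ((5/4)*p + 2*r = -4 -> r != -9)).
Before r := 2*r: (p > -6 and (7/3)*p = 7 and (2*p + 4*r <= 5 <-> 2*r >= p + 2)) -> ((2*r < 0 and p = (4/3)*r + 3) or ((5/4)*p + 4*r = -4 -> 2*r != -9))
Before skip: (p > -6 and (7/3)*p = 7 and (2*p + 4*r <= 5 <-> 2*r >= p + 2)) -> ((2*r < 0 and p = (4/3)*r + 3) or ((5/4)*p + 4*r = -4 -> 2*r != -9))
Before r := 3*p + 3*p: (p > -6 and (7/3)*p = 7 and (26*p <= 5 <-> 11*p >= 2)) -> ((12*p < 0 and 7*p = -3) or ((101/4)*p = -4 -> 12*p != -9))
Then branch requires (p + 3*r > 1 and (7/3)*p + 7*r = 70/3 and (26*p + 78*r <= 187 <-> 11*p + 33*r >= 79)) -> ((12*p + 36*r < 84 and 7*p + 21*r = 46) or ((101/4)*p + (303/4)*r = 691/4 -> 12*p + 36*r != 75)); else branch requires p + r > 16 and ((p > -6 and (7/3)*p = 7 and (26*p <= 5 <-> 11*p >= 2)) -> ((12*p < 0 and 7*p = -3) or ((101/4)*p = -4 -> 12*p != -9))).
Before the if: ((4*p = 2*r + 7 and r > -7) -> ((p + 3*r > 1 and (7/3)*p + 7*r = 70/3 and (26*p + 78*r <= 187 <-> 11*p + 33*r >= 79)) -> ((12*p + 36*r < 84 and 7*p + 21*r = 46) or ((101/4)*p + (303/4)*r = 691/4 -> 12*p + 36*r != 75)))) and ((not (4*p = 2*r + 7 and r > -7)) -> (p + r > 16 and ((p > -6 and (7/3)*p = 7 and (26*p <= 5 <-> 11*p >= 2)) -> ((12*p < 0 and 7*p = -3) or ((101/4)*p = -4 -> 12*p != -9)))))
Answer: WP = ((4*p = 2*r + 7 and r > -7) -> ((p + 3*r > 1 and (7/3)*p + 7*r = 70/3 and (26*p + 78*r <= 187 <-> 11*p + 33*r >= 79)) -> ((12*p + 36*r < 84 and 7*p + 21*r = 46) or ((101/4)*p + (303/4)*r = 691/4 -> 12*p + 36*r != 75)))) and ((not (4*p = 2*r + 7 and r > -7)) -> (p + r > 16 and ((p > -6 and (7/3)*p = 7 and (26*p <= 5 <-> 11*p >= 2)) -> ((12*p < 0 and 7*p = -3) or ((101/4)*p = -4 -> 12*p != -9)))))


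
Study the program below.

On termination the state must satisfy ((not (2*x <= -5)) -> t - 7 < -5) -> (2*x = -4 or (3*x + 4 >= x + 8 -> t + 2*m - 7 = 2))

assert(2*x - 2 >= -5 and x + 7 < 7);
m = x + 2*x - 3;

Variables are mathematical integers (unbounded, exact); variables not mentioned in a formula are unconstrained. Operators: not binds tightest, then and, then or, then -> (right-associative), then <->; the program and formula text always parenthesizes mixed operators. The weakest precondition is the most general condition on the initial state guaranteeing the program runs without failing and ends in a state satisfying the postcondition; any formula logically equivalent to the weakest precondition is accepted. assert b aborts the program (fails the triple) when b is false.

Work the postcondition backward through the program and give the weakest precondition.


Working backward. After the program, the postcondition ((not (2*x <= -5)) -> t - 7 < -5) -> (2*x = -4 or (3*x + 4 >= x + 8 -> t + 2*m - 7 = 2)) must hold; in canonical form it is ((not (2*x <= -5)) -> t < 2) -> (2*x = -4 or (2*x >= 4 -> 2*m + t = 9)).
Before m := x + 2*x - 3: ((not (2*x <= -5)) -> t < 2) -> (2*x = -4 or (2*x >= 4 -> t + 6*x = 15))
Before assert 2*x - 2 >= -5 and x + 7 < 7: 2*x >= -3 and x < 0 and (((not (2*x <= -5)) -> t < 2) -> (2*x = -4 or (2*x >= 4 -> t + 6*x = 15)))
Answer: WP = 2*x >= -3 and x < 0 and (((not (2*x <= -5)) -> t < 2) -> (2*x = -4 or (2*x >= 4 -> t + 6*x = 15)))


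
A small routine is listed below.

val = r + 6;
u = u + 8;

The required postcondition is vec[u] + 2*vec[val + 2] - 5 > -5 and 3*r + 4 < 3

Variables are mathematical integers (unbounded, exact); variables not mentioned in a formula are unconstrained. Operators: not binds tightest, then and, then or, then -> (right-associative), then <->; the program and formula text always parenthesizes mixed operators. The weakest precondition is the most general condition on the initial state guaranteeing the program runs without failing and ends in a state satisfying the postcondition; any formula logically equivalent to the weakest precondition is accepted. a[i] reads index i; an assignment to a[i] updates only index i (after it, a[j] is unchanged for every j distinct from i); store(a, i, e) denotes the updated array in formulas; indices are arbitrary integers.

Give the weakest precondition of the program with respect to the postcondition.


Working backward. After the program, the postcondition vec[u] + 2*vec[val + 2] - 5 > -5 and 3*r + 4 < 3 must hold; in canonical form it is 2*vec[val + 2] + vec[u] > 0 and 3*r < -1.
Before u := u + 8: vec[u + 8] + 2*vec[val + 2] > 0 and 3*r < -1
Before val := r + 6: 2*vec[r + 8] + vec[u + 8] > 0 and 3*r < -1
Answer: WP = 2*vec[r + 8] + vec[u + 8] > 0 and 3*r < -1


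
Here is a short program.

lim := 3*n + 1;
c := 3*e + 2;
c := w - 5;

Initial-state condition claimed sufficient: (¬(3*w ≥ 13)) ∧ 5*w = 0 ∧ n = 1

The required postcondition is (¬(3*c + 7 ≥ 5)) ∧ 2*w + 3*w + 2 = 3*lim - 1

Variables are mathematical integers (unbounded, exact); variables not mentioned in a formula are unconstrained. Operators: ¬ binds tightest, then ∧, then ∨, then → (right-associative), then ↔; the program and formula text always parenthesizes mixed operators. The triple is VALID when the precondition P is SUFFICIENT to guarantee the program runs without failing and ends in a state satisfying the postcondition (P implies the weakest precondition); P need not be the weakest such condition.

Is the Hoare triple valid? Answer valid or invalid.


Working backward. After the program, the postcondition (¬(3*c + 7 ≥ 5)) ∧ 2*w + 3*w + 2 = 3*lim - 1 must hold; in canonical form it is (¬(3*c ≥ -2)) ∧ 5*w = 3*lim - 3.
Before c := w - 5: (¬(3*w ≥ 13)) ∧ 5*w = 3*lim - 3
Before c := 3*e + 2: (¬(3*w ≥ 13)) ∧ 5*w = 3*lim - 3
Before lim := 3*n + 1: (¬(3*w ≥ 13)) ∧ 5*w = 9*n
The weakest precondition is (¬(3*w ≥ 13)) ∧ 5*w = 9*n.
Check whether (¬(3*w ≥ 13)) ∧ 5*w = 0 ∧ n = 1 implies it.
Countermodel: at the initial state n = 1, w = 0, the precondition holds but the weakest precondition fails.
Answer: invalid


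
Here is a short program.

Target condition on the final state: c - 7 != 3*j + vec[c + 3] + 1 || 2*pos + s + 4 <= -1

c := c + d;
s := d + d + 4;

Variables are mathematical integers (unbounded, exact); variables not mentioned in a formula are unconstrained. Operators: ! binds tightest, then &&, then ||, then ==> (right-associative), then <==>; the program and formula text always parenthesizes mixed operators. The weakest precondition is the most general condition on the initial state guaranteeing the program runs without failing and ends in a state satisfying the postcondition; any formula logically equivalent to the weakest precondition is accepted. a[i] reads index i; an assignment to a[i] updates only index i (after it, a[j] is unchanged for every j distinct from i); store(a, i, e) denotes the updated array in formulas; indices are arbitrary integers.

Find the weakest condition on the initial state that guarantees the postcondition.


Working backward. After the program, the postcondition c - 7 != 3*j + vec[c + 3] + 1 || 2*pos + s + 4 <= -1 must hold; in canonical form it is c != vec[c + 3] + 3*j + 8 || 2*pos + s <= -5.
Before s := d + d + 4: c != vec[c + 3] + 3*j + 8 || 2*d + 2*pos <= -9
Before c := c + d: c + d != vec[c + d + 3] + 3*j + 8 || 2*d + 2*pos <= -9
Answer: WP = c + d != vec[c + d + 3] + 3*j + 8 || 2*d + 2*pos <= -9


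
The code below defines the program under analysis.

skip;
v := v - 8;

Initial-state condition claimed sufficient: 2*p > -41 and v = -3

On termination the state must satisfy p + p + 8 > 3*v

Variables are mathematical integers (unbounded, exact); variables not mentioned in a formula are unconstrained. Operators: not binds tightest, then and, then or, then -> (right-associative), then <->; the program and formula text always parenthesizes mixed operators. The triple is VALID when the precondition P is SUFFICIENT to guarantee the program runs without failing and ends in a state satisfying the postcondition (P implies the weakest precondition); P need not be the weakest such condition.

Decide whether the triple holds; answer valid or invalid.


Working backward. After the program, the postcondition p + p + 8 > 3*v must hold; in canonical form it is 2*p > 3*v - 8.
Before v := v - 8: 2*p > 3*v - 32
Before skip: 2*p > 3*v - 32
The weakest precondition is 2*p > 3*v - 32.
Check whether 2*p > -41 and v = -3 implies it.
Every state satisfying the precondition satisfies the weakest precondition: the implication holds.
Answer: valid


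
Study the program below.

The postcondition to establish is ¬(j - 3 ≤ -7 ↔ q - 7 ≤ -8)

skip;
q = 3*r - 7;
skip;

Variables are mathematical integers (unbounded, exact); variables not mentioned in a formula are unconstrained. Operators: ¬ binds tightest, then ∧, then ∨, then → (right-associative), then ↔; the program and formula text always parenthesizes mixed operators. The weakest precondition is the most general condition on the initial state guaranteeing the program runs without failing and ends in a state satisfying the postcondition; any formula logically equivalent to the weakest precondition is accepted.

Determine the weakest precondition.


Working backward. After the program, the postcondition ¬(j - 3 ≤ -7 ↔ q - 7 ≤ -8) must hold; in canonical form it is ¬(j ≤ -4 ↔ q ≤ -1).
Before skip: ¬(j ≤ -4 ↔ q ≤ -1)
Before q := 3*r - 7: ¬(j ≤ -4 ↔ 3*r ≤ 6)
Before skip: ¬(j ≤ -4 ↔ 3*r ≤ 6)
Answer: WP = ¬(j ≤ -4 ↔ 3*r ≤ 6)


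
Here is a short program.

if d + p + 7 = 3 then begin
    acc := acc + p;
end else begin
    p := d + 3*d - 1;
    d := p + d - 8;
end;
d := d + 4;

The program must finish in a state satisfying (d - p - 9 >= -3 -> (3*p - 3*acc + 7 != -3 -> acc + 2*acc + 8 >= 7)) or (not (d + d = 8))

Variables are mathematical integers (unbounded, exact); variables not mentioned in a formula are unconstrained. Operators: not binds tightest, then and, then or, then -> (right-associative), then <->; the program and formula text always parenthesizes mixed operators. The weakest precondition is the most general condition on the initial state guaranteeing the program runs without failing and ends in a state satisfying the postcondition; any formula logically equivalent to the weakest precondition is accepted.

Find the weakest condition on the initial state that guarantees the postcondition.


Working backward. After the program, the postcondition (d - p - 9 >= -3 -> (3*p - 3*acc + 7 != -3 -> acc + 2*acc + 8 >= 7)) or (not (d + d = 8)) must hold; in canonical form it is (d >= p + 6 -> (3*p != 3*acc - 10 -> 3*acc >= -1)) or (not (2*d = 8)).
Before d := d + 4: (d >= p + 2 -> (3*p != 3*acc - 10 -> 3*acc >= -1)) or (not (2*d = 0))
Then branch requires (d >= p + 2 -> (3*acc != 10 -> 3*acc + 3*p >= -1)) or (not (2*d = 0)); else branch requires (d >= 10 -> (12*d != 3*acc - 7 -> 3*acc >= -1)) or (not (10*d = 18)).
Before the if: (d + p = -4 -> ((d >= p + 2 -> (3*acc != 10 -> 3*acc + 3*p >= -1)) or (not (2*d = 0)))) and ((not (d + p = -4)) -> ((d >= 10 -> (12*d != 3*acc - 7 -> 3*acc >= -1)) or (not (10*d = 18))))
Answer: WP = (d + p = -4 -> ((d >= p + 2 -> (3*acc != 10 -> 3*acc + 3*p >= -1)) or (not (2*d = 0)))) and ((not (d + p = -4)) -> ((d >= 10 -> (12*d != 3*acc - 7 -> 3*acc >= -1)) or (not (10*d = 18))))


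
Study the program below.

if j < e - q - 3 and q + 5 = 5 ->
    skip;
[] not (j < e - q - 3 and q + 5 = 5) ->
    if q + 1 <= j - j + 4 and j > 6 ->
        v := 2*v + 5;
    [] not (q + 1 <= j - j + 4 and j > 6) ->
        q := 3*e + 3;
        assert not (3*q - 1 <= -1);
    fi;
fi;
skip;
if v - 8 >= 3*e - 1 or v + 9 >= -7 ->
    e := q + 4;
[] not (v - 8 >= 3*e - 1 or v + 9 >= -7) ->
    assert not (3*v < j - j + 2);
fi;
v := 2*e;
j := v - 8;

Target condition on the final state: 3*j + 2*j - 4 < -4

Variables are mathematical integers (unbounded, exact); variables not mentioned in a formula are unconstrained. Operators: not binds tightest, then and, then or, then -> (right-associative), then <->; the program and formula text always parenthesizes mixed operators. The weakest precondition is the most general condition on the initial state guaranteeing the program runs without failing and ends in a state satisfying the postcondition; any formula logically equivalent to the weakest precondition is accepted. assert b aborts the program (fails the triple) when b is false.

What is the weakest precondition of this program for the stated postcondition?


Working backward. After the program, the postcondition 3*j + 2*j - 4 < -4 must hold; in canonical form it is 5*j < 0.
Before j := v - 8: 5*v < 40
Before v := 2*e: 10*e < 40
Then branch requires 10*q < 0; else branch requires (not (3*v < 2)) and 10*e < 40.
Before the if: ((v >= 3*e + 7 or v >= -16) -> 10*q < 0) and ((not (v >= 3*e + 7 or v >= -16)) -> ((not (3*v < 2)) and 10*e < 40))
Before skip: ((v >= 3*e + 7 or v >= -16) -> 10*q < 0) and ((not (v >= 3*e + 7 or v >= -16)) -> ((not (3*v < 2)) and 10*e < 40))
Then branch requires ((v >= 3*e + 7 or v >= -16) -> 10*q < 0) and ((not (v >= 3*e + 7 or v >= -16)) -> ((not (3*v < 2)) and 10*e < 40)); else branch requires ((q <= 3 and j > 6) -> (((2*v >= 3*e + 2 or 2*v >= -21) -> 10*q < 0) and ((not (2*v >= 3*e + 2 or 2*v >= -21)) -> ((not (6*v < -13)) and 10*e < 40)))) and ((not (q <= 3 and j > 6)) -> ((not (9*e <= -9)) and ((v >= 3*e + 7 or v >= -16) -> 30*e < -30) and ((not (v >= 3*e + 7 or v >= -16)) -> ((not (3*v < 2)) and 10*e < 40)))).
Before the if: ((j + q < e - 3 and q = 0) -> (((v >= 3*e + 7 or v >= -16) -> 10*q < 0) and ((not (v >= 3*e + 7 or v >= -16)) -> ((not (3*v < 2)) and 10*e < 40)))) and ((not (j + q < e - 3 and q = 0)) -> (((q <= 3 and j > 6) -> (((2*v >= 3*e + 2 or 2*v >= -21) -> 10*q < 0) and ((not (2*v >= 3*e + 2 or 2*v >= -21)) -> ((not (6*v < -13)) and 10*e < 40)))) and ((not (q <= 3 and j > 6)) -> ((not (9*e <= -9)) and ((v >= 3*e + 7 or v >= -16) -> 30*e < -30) and ((not (v >= 3*e + 7 or v >= -16)) -> ((not (3*v < 2)) and 10*e < 40))))))
Answer: WP = ((j + q < e - 3 and q = 0) -> (((v >= 3*e + 7 or v >= -16) -> 10*q < 0) and ((not (v >= 3*e + 7 or v >= -16)) -> ((not (3*v < 2)) and 10*e < 40)))) and ((not (j + q < e - 3 and q = 0)) -> (((q <= 3 and j > 6) -> (((2*v >= 3*e + 2 or 2*v >= -21) -> 10*q < 0) and ((not (2*v >= 3*e + 2 or 2*v >= -21)) -> ((not (6*v < -13)) and 10*e < 40)))) and ((not (q <= 3 and j > 6)) -> ((not (9*e <= -9)) and ((v >= 3*e + 7 or v >= -16) -> 30*e < -30) and ((not (v >= 3*e + 7 or v >= -16)) -> ((not (3*v < 2)) and 10*e < 40))))))


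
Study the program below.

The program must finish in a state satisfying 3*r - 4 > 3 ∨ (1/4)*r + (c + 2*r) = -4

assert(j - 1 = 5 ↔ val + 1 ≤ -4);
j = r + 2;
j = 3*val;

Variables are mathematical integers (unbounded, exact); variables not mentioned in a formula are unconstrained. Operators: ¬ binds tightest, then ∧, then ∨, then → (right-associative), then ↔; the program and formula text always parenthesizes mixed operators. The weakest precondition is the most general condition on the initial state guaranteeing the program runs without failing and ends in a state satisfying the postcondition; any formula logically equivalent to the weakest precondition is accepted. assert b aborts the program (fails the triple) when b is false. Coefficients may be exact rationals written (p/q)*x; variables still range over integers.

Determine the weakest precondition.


Working backward. After the program, the postcondition 3*r - 4 > 3 ∨ (1/4)*r + (c + 2*r) = -4 must hold; in canonical form it is 3*r > 7 ∨ c + (9/4)*r = -4.
Before j := 3*val: 3*r > 7 ∨ c + (9/4)*r = -4
Before j := r + 2: 3*r > 7 ∨ c + (9/4)*r = -4
Before assert j - 1 = 5 ↔ val + 1 ≤ -4: (j = 6 ↔ val ≤ -5) ∧ (3*r > 7 ∨ c + (9/4)*r = -4)
Answer: WP = (j = 6 ↔ val ≤ -5) ∧ (3*r > 7 ∨ c + (9/4)*r = -4)


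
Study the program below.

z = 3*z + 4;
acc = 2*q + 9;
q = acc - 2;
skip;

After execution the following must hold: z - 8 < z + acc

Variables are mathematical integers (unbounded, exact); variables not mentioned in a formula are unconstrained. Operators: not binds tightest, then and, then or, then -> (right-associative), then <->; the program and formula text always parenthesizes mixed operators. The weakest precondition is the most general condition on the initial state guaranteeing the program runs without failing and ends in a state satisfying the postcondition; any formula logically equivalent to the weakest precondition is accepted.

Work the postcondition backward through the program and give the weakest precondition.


Working backward. After the program, the postcondition z - 8 < z + acc must hold; in canonical form it is acc > -8.
Before skip: acc > -8
Before q := acc - 2: acc > -8
Before acc := 2*q + 9: 2*q > -17
Before z := 3*z + 4: 2*q > -17
Answer: WP = 2*q > -17


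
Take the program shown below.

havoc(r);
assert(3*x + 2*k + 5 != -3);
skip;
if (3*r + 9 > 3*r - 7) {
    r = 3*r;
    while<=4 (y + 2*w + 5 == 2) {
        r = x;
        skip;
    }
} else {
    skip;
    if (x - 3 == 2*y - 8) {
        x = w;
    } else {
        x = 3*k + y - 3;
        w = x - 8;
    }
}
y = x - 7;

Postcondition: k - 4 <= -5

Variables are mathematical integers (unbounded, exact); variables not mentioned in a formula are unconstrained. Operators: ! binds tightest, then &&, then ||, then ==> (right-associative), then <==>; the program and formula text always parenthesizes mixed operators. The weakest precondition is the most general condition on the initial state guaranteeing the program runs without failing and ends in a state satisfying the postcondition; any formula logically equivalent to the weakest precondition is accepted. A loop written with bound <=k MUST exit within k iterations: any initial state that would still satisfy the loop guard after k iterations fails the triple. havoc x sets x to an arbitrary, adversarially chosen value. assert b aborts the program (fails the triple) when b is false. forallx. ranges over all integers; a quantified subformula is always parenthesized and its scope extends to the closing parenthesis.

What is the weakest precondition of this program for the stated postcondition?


Working backward. After the program, the postcondition k - 4 <= -5 must hold; in canonical form it is k <= -1.
Before y := x - 7: k <= -1
Then branch requires (2*w + y == -3 ==> ((2*w + y == -3 ==> ((2*w + y == -3 ==> ((2*w + y == -3 ==> ((!(2*w + y == -3)) && k <= -1)) && ((!(2*w + y == -3)) ==> k <= -1))) && ((!(2*w + y == -3)) ==> k <= -1))) && ((!(2*w + y == -3)) ==> k <= -1))) && ((!(2*w + y == -3)) ==> k <= -1); else branch requires (x == 2*y - 5 ==> k <= -1) && ((!(x == 2*y - 5)) ==> k <= -1).
Before the if: (2*w + y == -3 ==> ((2*w + y == -3 ==> ((2*w + y == -3 ==> ((2*w + y == -3 ==> ((!(2*w + y == -3)) && k <= -1)) && ((!(2*w + y == -3)) ==> k <= -1))) && ((!(2*w + y == -3)) ==> k <= -1))) && ((!(2*w + y == -3)) ==> k <= -1))) && ((!(2*w + y == -3)) ==> k <= -1)
Before skip: (2*w + y == -3 ==> ((2*w + y == -3 ==> ((2*w + y == -3 ==> ((2*w + y == -3 ==> ((!(2*w + y == -3)) && k <= -1)) && ((!(2*w + y == -3)) ==> k <= -1))) && ((!(2*w + y == -3)) ==> k <= -1))) && ((!(2*w + y == -3)) ==> k <= -1))) && ((!(2*w + y == -3)) ==> k <= -1)
Before assert 3*x + 2*k + 5 != -3: 2*k + 3*x != -8 && (2*w + y == -3 ==> ((2*w + y == -3 ==> ((2*w + y == -3 ==> ((2*w + y == -3 ==> ((!(2*w + y == -3)) && k <= -1)) && ((!(2*w + y == -3)) ==> k <= -1))) && ((!(2*w + y == -3)) ==> k <= -1))) && ((!(2*w + y == -3)) ==> k <= -1))) && ((!(2*w + y == -3)) ==> k <= -1)
Before havoc r: 2*k + 3*x != -8 && (2*w + y == -3 ==> ((2*w + y == -3 ==> ((2*w + y == -3 ==> ((2*w + y == -3 ==> ((!(2*w + y == -3)) && k <= -1)) && ((!(2*w + y == -3)) ==> k <= -1))) && ((!(2*w + y == -3)) ==> k <= -1))) && ((!(2*w + y == -3)) ==> k <= -1))) && ((!(2*w + y == -3)) ==> k <= -1)
Answer: WP = 2*k + 3*x != -8 && (2*w + y == -3 ==> ((2*w + y == -3 ==> ((2*w + y == -3 ==> ((2*w + y == -3 ==> ((!(2*w + y == -3)) && k <= -1)) && ((!(2*w + y == -3)) ==> k <= -1))) && ((!(2*w + y == -3)) ==> k <= -1))) && ((!(2*w + y == -3)) ==> k <= -1))) && ((!(2*w + y == -3)) ==> k <= -1)


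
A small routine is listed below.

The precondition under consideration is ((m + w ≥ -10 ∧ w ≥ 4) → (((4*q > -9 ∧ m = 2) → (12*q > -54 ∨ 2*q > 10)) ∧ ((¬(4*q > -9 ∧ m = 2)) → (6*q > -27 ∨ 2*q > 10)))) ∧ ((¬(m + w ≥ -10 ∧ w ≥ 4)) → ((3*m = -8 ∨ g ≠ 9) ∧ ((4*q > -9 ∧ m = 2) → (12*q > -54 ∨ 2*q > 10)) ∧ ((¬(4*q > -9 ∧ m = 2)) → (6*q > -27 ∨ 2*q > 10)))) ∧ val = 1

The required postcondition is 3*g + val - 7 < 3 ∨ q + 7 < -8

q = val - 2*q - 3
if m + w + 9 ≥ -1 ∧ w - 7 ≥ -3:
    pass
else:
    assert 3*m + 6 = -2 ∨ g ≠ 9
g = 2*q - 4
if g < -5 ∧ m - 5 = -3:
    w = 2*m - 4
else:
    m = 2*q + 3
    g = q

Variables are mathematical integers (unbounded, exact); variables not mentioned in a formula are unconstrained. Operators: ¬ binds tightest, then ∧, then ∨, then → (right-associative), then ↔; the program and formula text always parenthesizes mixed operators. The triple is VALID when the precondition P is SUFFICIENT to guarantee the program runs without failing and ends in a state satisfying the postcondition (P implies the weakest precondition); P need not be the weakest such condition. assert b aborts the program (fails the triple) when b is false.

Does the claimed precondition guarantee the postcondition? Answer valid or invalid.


Working backward. After the program, the postcondition 3*g + val - 7 < 3 ∨ q + 7 < -8 must hold; in canonical form it is 3*g + val < 10 ∨ q < -15.
Then branch requires 3*g + val < 10 ∨ q < -15; else branch requires 3*q + val < 10 ∨ q < -15.
Before the if: ((g < -5 ∧ m = 2) → (3*g + val < 10 ∨ q < -15)) ∧ ((¬(g < -5 ∧ m = 2)) → (3*q + val < 10 ∨ q < -15))
Before g := 2*q - 4: ((2*q < -1 ∧ m = 2) → (6*q + val < 22 ∨ q < -15)) ∧ ((¬(2*q < -1 ∧ m = 2)) → (3*q + val < 10 ∨ q < -15))
Then branch requires ((2*q < -1 ∧ m = 2) → (6*q + val < 22 ∨ q < -15)) ∧ ((¬(2*q < -1 ∧ m = 2)) → (3*q + val < 10 ∨ q < -15)); else branch requires (3*m = -8 ∨ g ≠ 9) ∧ ((2*q < -1 ∧ m = 2) → (6*q + val < 22 ∨ q < -15)) ∧ ((¬(2*q < -1 ∧ m = 2)) → (3*q + val < 10 ∨ q < -15)).
Before the if: ((m + w ≥ -10 ∧ w ≥ 4) → (((2*q < -1 ∧ m = 2) → (6*q + val < 22 ∨ q < -15)) ∧ ((¬(2*q < -1 ∧ m = 2)) → (3*q + val < 10 ∨ q < -15)))) ∧ ((¬(m + w ≥ -10 ∧ w ≥ 4)) → ((3*m = -8 ∨ g ≠ 9) ∧ ((2*q < -1 ∧ m = 2) → (6*q + val < 22 ∨ q < -15)) ∧ ((¬(2*q < -1 ∧ m = 2)) → (3*q + val < 10 ∨ q < -15))))
Before q := val - 2*q - 3: ((m + w ≥ -10 ∧ w ≥ 4) → (((2*val < 4*q + 5 ∧ m = 2) → (7*val < 12*q + 40 ∨ val < 2*q - 12)) ∧ ((¬(2*val < 4*q + 5 ∧ m = 2)) → (4*val < 6*q + 19 ∨ val < 2*q - 12)))) ∧ ((¬(m + w ≥ -10 ∧ w ≥ 4)) → ((3*m = -8 ∨ g ≠ 9) ∧ ((2*val < 4*q + 5 ∧ m = 2) → (7*val < 12*q + 40 ∨ val < 2*q - 12)) ∧ ((¬(2*val < 4*q + 5 ∧ m = 2)) → (4*val < 6*q + 19 ∨ val < 2*q - 12))))
The weakest precondition is ((m + w ≥ -10 ∧ w ≥ 4) → (((2*val < 4*q + 5 ∧ m = 2) → (7*val < 12*q + 40 ∨ val < 2*q - 12)) ∧ ((¬(2*val < 4*q + 5 ∧ m = 2)) → (4*val < 6*q + 19 ∨ val < 2*q - 12)))) ∧ ((¬(m + w ≥ -10 ∧ w ≥ 4)) → ((3*m = -8 ∨ g ≠ 9) ∧ ((2*val < 4*q + 5 ∧ m = 2) → (7*val < 12*q + 40 ∨ val < 2*q - 12)) ∧ ((¬(2*val < 4*q + 5 ∧ m = 2)) → (4*val < 6*q + 19 ∨ val < 2*q - 12)))).
Check whether ((m + w ≥ -10 ∧ w ≥ 4) → (((4*q > -9 ∧ m = 2) → (12*q > -54 ∨ 2*q > 10)) ∧ ((¬(4*q > -9 ∧ m = 2)) → (6*q > -27 ∨ 2*q > 10)))) ∧ ((¬(m + w ≥ -10 ∧ w ≥ 4)) → ((3*m = -8 ∨ g ≠ 9) ∧ ((4*q > -9 ∧ m = 2) → (12*q > -54 ∨ 2*q > 10)) ∧ ((¬(4*q > -9 ∧ m = 2)) → (6*q > -27 ∨ 2*q > 10)))) ∧ val = 1 implies it.
Countermodel: at the initial state g = 10, m = 3, q = -3, val = 1, w = 4, the precondition holds but the weakest precondition fails.
Answer: invalid
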